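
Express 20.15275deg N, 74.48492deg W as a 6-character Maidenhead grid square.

FL20sd

Offset from 180°W / 90°S: lon 105.5151°, lat 110.1527°.
Field: lon ⌊105.5151/20⌋ = 5 → F; lat ⌊110.1527/10⌋ = 11 → L.
Square: lon ⌊5.5151/2⌋ = 2; lat ⌊0.1527/1⌋ = 0.
Subsquare: lon ⌊1.5151/0.0833333⌋ = 18 → s; lat ⌊0.1527/0.0416667⌋ = 3 → d.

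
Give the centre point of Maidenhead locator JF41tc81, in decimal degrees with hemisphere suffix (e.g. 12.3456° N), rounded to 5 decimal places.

38.91042° S, 9.65417° E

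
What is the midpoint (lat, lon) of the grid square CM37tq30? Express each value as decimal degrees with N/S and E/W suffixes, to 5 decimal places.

37.66875° N, 132.38750° W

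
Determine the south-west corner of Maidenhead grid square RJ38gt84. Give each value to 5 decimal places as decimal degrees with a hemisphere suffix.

Field R=17, J=9: +17·20° lon, +9·10° lat → SW at lon 160°, lat 0°.
Square 3, 8: +3·2° lon, +8·1° lat → SW at lon 166°, lat 8°.
Subsquare g=6, t=19: +6·0.0833333° lon, +19·0.0416667° lat → SW at lon 166.5°, lat 8.79167°.
Extended square 8, 4: +8·0.00833333° lon, +4·0.00416667° lat → SW at lon 166.567°, lat 8.80833°.
latitude 8.80833° N, longitude 166.56667° E.

8.80833° N, 166.56667° E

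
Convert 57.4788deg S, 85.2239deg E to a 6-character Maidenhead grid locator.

Shift to the Maidenhead origin (180°W, 90°S): lon 265.2239, lat 32.5212.
Field: 265.2239/20 → 13 → N, 32.5212/10 → 3 → D; chars ND.
Square: 5.2239/2 → 2, 2.5212/1 → 2; chars 22.
Subsquare: 1.2239/0.0833333 → 14 → o, 0.5212/0.0416667 → 12 → m; chars om.

ND22om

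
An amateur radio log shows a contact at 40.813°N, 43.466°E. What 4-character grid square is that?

Offset from 180°W / 90°S: lon 223.47°, lat 130.81°.
Field: 223.47/20 → 11 → L, 130.81/10 → 13 → N; chars LN.
Square: 3.47/2 → 1, 0.81/1 → 0; chars 10.

LN10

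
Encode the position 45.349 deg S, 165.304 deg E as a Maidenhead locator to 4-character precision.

RE24

Offset from 180°W / 90°S: lon 345.30°, lat 44.65°.
Field (20°×10°, letters A–R): lon ⌊345.30/20⌋ = 17 → R; lat ⌊44.65/10⌋ = 4 → E.
Square (2°×1°, digits 0–9): lon ⌊5.30/2⌋ = 2; lat ⌊4.65/1⌋ = 4.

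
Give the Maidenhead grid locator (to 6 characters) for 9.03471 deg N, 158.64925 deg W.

BJ09qa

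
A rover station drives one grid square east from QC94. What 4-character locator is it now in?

Longitude square 9; +1 → 10, wraps to 0, carry into field.
Longitude field Q = 16; +1 → 17 = R.
The latitude characters are unchanged.

RC04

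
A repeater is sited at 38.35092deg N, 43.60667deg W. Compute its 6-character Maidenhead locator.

Shift to the Maidenhead origin (180°W, 90°S): lon 136.3933, lat 128.3509.
Field: lon ⌊136.3933/20⌋ = 6 → G; lat ⌊128.3509/10⌋ = 12 → M.
Square: lon ⌊16.3933/2⌋ = 8; lat ⌊8.3509/1⌋ = 8.
Subsquare: lon ⌊0.3933/0.0833333⌋ = 4 → e; lat ⌊0.3509/0.0416667⌋ = 8 → i.

GM88ei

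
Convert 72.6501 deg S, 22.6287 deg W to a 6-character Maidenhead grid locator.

Shift to the Maidenhead origin (180°W, 90°S): lon 157.3713, lat 17.3499.
Field: 157.3713/20 → 7 → H, 17.3499/10 → 1 → B; chars HB.
Square: 17.3713/2 → 8, 7.3499/1 → 7; chars 87.
Subsquare: 1.3713/0.0833333 → 16 → q, 0.3499/0.0416667 → 8 → i; chars qi.

HB87qi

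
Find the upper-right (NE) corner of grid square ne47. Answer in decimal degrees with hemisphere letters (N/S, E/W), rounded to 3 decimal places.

42.000° S, 90.000° E

Field N=13, E=4: +13·20° lon, +4·10° lat → SW at lon 80°, lat -50°.
Square 4, 7: +4·2° lon, +7·1° lat → SW at lon 88°, lat -43°.
Cell spans 2° lon × 1° lat. NE corner is SW corner plus one full cell.
latitude 42.000° S, longitude 90.000° E.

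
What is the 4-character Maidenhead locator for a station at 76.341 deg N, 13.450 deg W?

IQ36

Add 180° to longitude and 90° to latitude: 166.55, 166.34.
Field (20°×10°, letters A–R): lon ⌊166.55/20⌋ = 8 → I; lat ⌊166.34/10⌋ = 16 → Q.
Square (2°×1°, digits 0–9): lon ⌊6.55/2⌋ = 3; lat ⌊6.34/1⌋ = 6.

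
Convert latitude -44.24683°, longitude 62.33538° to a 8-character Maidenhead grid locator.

ME15es00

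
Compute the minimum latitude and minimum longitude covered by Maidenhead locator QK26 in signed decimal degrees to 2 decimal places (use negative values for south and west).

16.00, 144.00

Field Q=16, K=10: +16·20° lon, +10·10° lat → SW at lon 140°, lat 10°.
Square 2, 6: +2·2° lon, +6·1° lat → SW at lon 144°, lat 16°.
latitude 16.00, longitude 144.00.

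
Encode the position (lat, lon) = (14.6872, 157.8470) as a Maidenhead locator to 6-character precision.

Add 180° to longitude and 90° to latitude: 337.8470, 104.6872.
Field (20°×10°, letters A–R): lon ⌊337.8470/20⌋ = 16 → Q; lat ⌊104.6872/10⌋ = 10 → K.
Square (2°×1°, digits 0–9): lon ⌊17.8470/2⌋ = 8; lat ⌊4.6872/1⌋ = 4.
Subsquare (5′×2.5′, letters a–x): lon ⌊1.8470/0.0833333⌋ = 22 → w; lat ⌊0.6872/0.0416667⌋ = 16 → q.

QK84wq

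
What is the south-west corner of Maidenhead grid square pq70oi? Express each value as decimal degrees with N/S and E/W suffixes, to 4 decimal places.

Field P=15, Q=16: +15·20° lon, +16·10° lat → SW at lon 120°, lat 70°.
Square 7, 0: +7·2° lon, +0·1° lat → SW at lon 134°, lat 70°.
Subsquare o=14, i=8: +14·0.0833333° lon, +8·0.0416667° lat → SW at lon 135.167°, lat 70.3333°.
latitude 70.3333° N, longitude 135.1667° E.

70.3333° N, 135.1667° E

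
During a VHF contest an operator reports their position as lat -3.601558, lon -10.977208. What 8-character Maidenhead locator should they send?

Offset from 180°W / 90°S: lon 169.02279°, lat 86.39844°.
Field: 169.02279/20 → 8 → I, 86.39844/10 → 8 → I; chars II.
Square: 9.02279/2 → 4, 6.39844/1 → 6; chars 46.
Subsquare: 1.02279/0.0833333 → 12 → m, 0.39844/0.0416667 → 9 → j; chars mj.
Extended square: 0.02279/0.00833333 → 2, 0.02344/0.00416667 → 5; chars 25.

II46mj25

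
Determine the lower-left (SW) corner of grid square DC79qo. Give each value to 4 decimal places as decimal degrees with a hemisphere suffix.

60.4167° S, 104.6667° W

Field D=3, C=2: +3·20° lon, +2·10° lat → SW at lon -120°, lat -70°.
Square 7, 9: +7·2° lon, +9·1° lat → SW at lon -106°, lat -61°.
Subsquare q=16, o=14: +16·0.0833333° lon, +14·0.0416667° lat → SW at lon -104.667°, lat -60.4167°.
latitude 60.4167° S, longitude 104.6667° W.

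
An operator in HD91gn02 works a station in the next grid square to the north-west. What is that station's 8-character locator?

Longitude extended square 0; −1 → -1, wraps to 9, carry into subsquare.
Longitude subsquare g = 6; −1 → 5 = f.
Latitude extended square 2; +1 → 3.

HD91fn93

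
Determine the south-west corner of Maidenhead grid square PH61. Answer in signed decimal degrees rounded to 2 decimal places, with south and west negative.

Field P=15, H=7: +15·20° lon, +7·10° lat → SW at lon 120°, lat -20°.
Square 6, 1: +6·2° lon, +1·1° lat → SW at lon 132°, lat -19°.
latitude -19.00, longitude 132.00.

-19.00, 132.00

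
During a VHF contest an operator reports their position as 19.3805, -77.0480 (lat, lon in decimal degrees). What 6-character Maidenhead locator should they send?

FK19lj

Shift to the Maidenhead origin (180°W, 90°S): lon 102.9520, lat 109.3805.
Field (20°×10°, letters A–R): lon ⌊102.9520/20⌋ = 5 → F; lat ⌊109.3805/10⌋ = 10 → K.
Square (2°×1°, digits 0–9): lon ⌊2.9520/2⌋ = 1; lat ⌊9.3805/1⌋ = 9.
Subsquare (5′×2.5′, letters a–x): lon ⌊0.9520/0.0833333⌋ = 11 → l; lat ⌊0.3805/0.0416667⌋ = 9 → j.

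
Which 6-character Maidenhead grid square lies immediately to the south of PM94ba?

PM93bx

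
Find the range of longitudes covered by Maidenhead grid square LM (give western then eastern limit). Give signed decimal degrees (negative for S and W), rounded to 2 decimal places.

40.00, 60.00

Field L=11, M=12: +11·20° lon, +12·10° lat → SW at lon 40°, lat 30°.
Cell spans 20° lon × 10° lat.
west 40.00, east 60.00.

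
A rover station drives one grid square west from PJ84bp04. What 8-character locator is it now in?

PJ84ap94

Longitude extended square 0; −1 → -1, wraps to 9, carry into subsquare.
Longitude subsquare b = 1; −1 → 0 = a.
The latitude characters are unchanged.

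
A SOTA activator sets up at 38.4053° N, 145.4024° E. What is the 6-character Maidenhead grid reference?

Add 180° to longitude and 90° to latitude: 325.4024, 128.4053.
Field: lon ⌊325.4024/20⌋ = 16 → Q; lat ⌊128.4053/10⌋ = 12 → M.
Square: lon ⌊5.4024/2⌋ = 2; lat ⌊8.4053/1⌋ = 8.
Subsquare: lon ⌊1.4024/0.0833333⌋ = 16 → q; lat ⌊0.4053/0.0416667⌋ = 9 → j.

QM28qj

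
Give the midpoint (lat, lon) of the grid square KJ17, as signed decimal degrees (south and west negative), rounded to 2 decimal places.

Field K=10, J=9: +10·20° lon, +9·10° lat → SW at lon 20°, lat 0°.
Square 1, 7: +1·2° lon, +7·1° lat → SW at lon 22°, lat 7°.
Cell spans 2° lon × 1° lat. Centre is SW corner plus half of each.
latitude 7.50, longitude 23.00.

7.50, 23.00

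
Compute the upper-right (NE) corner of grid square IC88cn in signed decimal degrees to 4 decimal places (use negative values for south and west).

-61.4167, -3.7500

Field I=8, C=2: +8·20° lon, +2·10° lat → SW at lon -20°, lat -70°.
Square 8, 8: +8·2° lon, +8·1° lat → SW at lon -4°, lat -62°.
Subsquare c=2, n=13: +2·0.0833333° lon, +13·0.0416667° lat → SW at lon -3.83333°, lat -61.4583°.
Cell spans 0.0833333° lon × 0.0416667° lat. NE corner is SW corner plus one full cell.
latitude -61.4167, longitude -3.7500.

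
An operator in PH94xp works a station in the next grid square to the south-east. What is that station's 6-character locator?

Longitude subsquare x = 23; +1 → 24, wraps to 0 = a, carry into square.
Longitude square 9; +1 → 10, wraps to 0, carry into field.
Longitude field P = 15; +1 → 16 = Q.
Latitude subsquare p = 15; −1 → 14 = o.

QH04ao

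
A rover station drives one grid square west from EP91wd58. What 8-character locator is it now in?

Longitude extended square 5; −1 → 4.
The latitude characters are unchanged.

EP91wd48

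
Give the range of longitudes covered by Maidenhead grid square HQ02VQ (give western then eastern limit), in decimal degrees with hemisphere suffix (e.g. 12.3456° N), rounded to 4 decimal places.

38.2500° W, 38.1667° W

Field H=7, Q=16: +7·20° lon, +16·10° lat → SW at lon -40°, lat 70°.
Square 0, 2: +0·2° lon, +2·1° lat → SW at lon -40°, lat 72°.
Subsquare v=21, q=16: +21·0.0833333° lon, +16·0.0416667° lat → SW at lon -38.25°, lat 72.6667°.
Cell spans 0.0833333° lon × 0.0416667° lat.
west 38.2500° W, east 38.1667° W.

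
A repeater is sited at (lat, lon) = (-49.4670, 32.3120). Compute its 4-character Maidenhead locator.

KE60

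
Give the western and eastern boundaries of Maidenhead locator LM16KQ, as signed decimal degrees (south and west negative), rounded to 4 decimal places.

42.8333, 42.9167

Field L=11, M=12: +11·20° lon, +12·10° lat → SW at lon 40°, lat 30°.
Square 1, 6: +1·2° lon, +6·1° lat → SW at lon 42°, lat 36°.
Subsquare k=10, q=16: +10·0.0833333° lon, +16·0.0416667° lat → SW at lon 42.8333°, lat 36.6667°.
Cell spans 0.0833333° lon × 0.0416667° lat.
west 42.8333, east 42.9167.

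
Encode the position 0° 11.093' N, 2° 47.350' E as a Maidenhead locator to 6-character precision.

Offset from 180°W / 90°S: lon 182.7892°, lat 90.1849°.
Field (20°×10°, letters A–R): 182.7892/20 → 9 → J, 90.1849/10 → 9 → J; chars JJ.
Square (2°×1°, digits 0–9): 2.7892/2 → 1, 0.1849/1 → 0; chars 10.
Subsquare (5′×2.5′, letters a–x): 0.7892/0.0833333 → 9 → j, 0.1849/0.0416667 → 4 → e; chars je.

JJ10je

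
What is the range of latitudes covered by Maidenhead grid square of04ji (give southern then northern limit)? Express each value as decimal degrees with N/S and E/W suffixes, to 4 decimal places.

Field O=14, F=5: +14·20° lon, +5·10° lat → SW at lon 100°, lat -40°.
Square 0, 4: +0·2° lon, +4·1° lat → SW at lon 100°, lat -36°.
Subsquare j=9, i=8: +9·0.0833333° lon, +8·0.0416667° lat → SW at lon 100.75°, lat -35.6667°.
Cell spans 0.0833333° lon × 0.0416667° lat.
south 35.6667° S, north 35.6250° S.

35.6667° S, 35.6250° S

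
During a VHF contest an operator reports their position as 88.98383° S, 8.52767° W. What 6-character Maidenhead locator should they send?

IA51ra

Add 180° to longitude and 90° to latitude: 171.4723, 1.0162.
Field: 171.4723/20 → 8 → I, 1.0162/10 → 0 → A; chars IA.
Square: 11.4723/2 → 5, 1.0162/1 → 1; chars 51.
Subsquare: 1.4723/0.0833333 → 17 → r, 0.0162/0.0416667 → 0 → a; chars ra.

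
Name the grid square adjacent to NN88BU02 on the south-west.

NN88au91

Longitude extended square 0; −1 → -1, wraps to 9, carry into subsquare.
Longitude subsquare b = 1; −1 → 0 = a.
Latitude extended square 2; −1 → 1.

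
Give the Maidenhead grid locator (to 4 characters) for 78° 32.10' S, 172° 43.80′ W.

Shift to the Maidenhead origin (180°W, 90°S): lon 7.27, lat 11.47.
Field: lon ⌊7.27/20⌋ = 0 → A; lat ⌊11.47/10⌋ = 1 → B.
Square: lon ⌊7.27/2⌋ = 3; lat ⌊1.47/1⌋ = 1.

AB31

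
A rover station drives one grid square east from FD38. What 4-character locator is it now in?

Longitude square 3; +1 → 4.
The latitude characters are unchanged.

FD48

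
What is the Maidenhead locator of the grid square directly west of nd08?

MD98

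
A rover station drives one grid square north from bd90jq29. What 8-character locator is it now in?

Latitude extended square 9; +1 → 10, wraps to 0, carry into subsquare.
Latitude subsquare q = 16; +1 → 17 = r.
The longitude characters are unchanged.

BD90jr20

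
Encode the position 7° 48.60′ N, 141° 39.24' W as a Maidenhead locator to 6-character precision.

BJ97et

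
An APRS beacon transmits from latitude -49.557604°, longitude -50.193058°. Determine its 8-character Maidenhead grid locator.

GE40vk66

Shift to the Maidenhead origin (180°W, 90°S): lon 129.80694, lat 40.44240.
Field (20°×10°, letters A–R): lon ⌊129.80694/20⌋ = 6 → G; lat ⌊40.44240/10⌋ = 4 → E.
Square (2°×1°, digits 0–9): lon ⌊9.80694/2⌋ = 4; lat ⌊0.44240/1⌋ = 0.
Subsquare (5′×2.5′, letters a–x): lon ⌊1.80694/0.0833333⌋ = 21 → v; lat ⌊0.44240/0.0416667⌋ = 10 → k.
Extended square (30″×15″, digits 0–9): lon ⌊0.05694/0.00833333⌋ = 6; lat ⌊0.02573/0.00416667⌋ = 6.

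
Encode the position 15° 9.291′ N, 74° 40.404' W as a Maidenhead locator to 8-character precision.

FK25pd97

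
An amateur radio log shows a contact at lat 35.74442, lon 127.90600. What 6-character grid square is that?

PM35wr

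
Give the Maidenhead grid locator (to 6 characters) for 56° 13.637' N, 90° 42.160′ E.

Add 180° to longitude and 90° to latitude: 270.7027, 146.2273.
Field (20°×10°, letters A–R): 270.7027/20 → 13 → N, 146.2273/10 → 14 → O; chars NO.
Square (2°×1°, digits 0–9): 10.7027/2 → 5, 6.2273/1 → 6; chars 56.
Subsquare (5′×2.5′, letters a–x): 0.7027/0.0833333 → 8 → i, 0.2273/0.0416667 → 5 → f; chars if.

NO56if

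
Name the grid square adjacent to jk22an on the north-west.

JK12xo

Longitude subsquare a = 0; −1 → -1, wraps to 23 = x, carry into square.
Longitude square 2; −1 → 1.
Latitude subsquare n = 13; +1 → 14 = o.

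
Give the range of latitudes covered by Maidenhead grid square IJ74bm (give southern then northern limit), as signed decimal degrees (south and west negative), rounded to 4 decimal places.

4.5000, 4.5417

Field I=8, J=9: +8·20° lon, +9·10° lat → SW at lon -20°, lat 0°.
Square 7, 4: +7·2° lon, +4·1° lat → SW at lon -6°, lat 4°.
Subsquare b=1, m=12: +1·0.0833333° lon, +12·0.0416667° lat → SW at lon -5.91667°, lat 4.5°.
Cell spans 0.0833333° lon × 0.0416667° lat.
south 4.5000, north 4.5417.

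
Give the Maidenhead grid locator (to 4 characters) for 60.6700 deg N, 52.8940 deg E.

LP60

Add 180° to longitude and 90° to latitude: 232.89, 150.67.
Field (20°×10°, letters A–R): lon ⌊232.89/20⌋ = 11 → L; lat ⌊150.67/10⌋ = 15 → P.
Square (2°×1°, digits 0–9): lon ⌊12.89/2⌋ = 6; lat ⌊0.67/1⌋ = 0.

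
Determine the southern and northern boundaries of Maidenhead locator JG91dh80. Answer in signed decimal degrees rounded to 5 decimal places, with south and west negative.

Field J=9, G=6: +9·20° lon, +6·10° lat → SW at lon 0°, lat -30°.
Square 9, 1: +9·2° lon, +1·1° lat → SW at lon 18°, lat -29°.
Subsquare d=3, h=7: +3·0.0833333° lon, +7·0.0416667° lat → SW at lon 18.25°, lat -28.7083°.
Extended square 8, 0: +8·0.00833333° lon, +0·0.00416667° lat → SW at lon 18.3167°, lat -28.7083°.
Cell spans 0.00833333° lon × 0.00416667° lat.
south -28.70833, north -28.70417.

-28.70833, -28.70417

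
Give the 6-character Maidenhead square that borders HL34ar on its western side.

HL24xr

Longitude subsquare a = 0; −1 → -1, wraps to 23 = x, carry into square.
Longitude square 3; −1 → 2.
The latitude characters are unchanged.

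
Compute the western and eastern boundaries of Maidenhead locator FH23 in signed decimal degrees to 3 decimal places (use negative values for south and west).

Field F=5, H=7: +5·20° lon, +7·10° lat → SW at lon -80°, lat -20°.
Square 2, 3: +2·2° lon, +3·1° lat → SW at lon -76°, lat -17°.
Cell spans 2° lon × 1° lat.
west -76.000, east -74.000.

-76.000, -74.000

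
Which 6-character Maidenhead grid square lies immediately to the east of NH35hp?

Longitude subsquare h = 7; +1 → 8 = i.
The latitude characters are unchanged.

NH35ip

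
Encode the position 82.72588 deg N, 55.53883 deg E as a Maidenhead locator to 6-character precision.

LR72sr

Offset from 180°W / 90°S: lon 235.5388°, lat 172.7259°.
Field: 235.5388/20 → 11 → L, 172.7259/10 → 17 → R; chars LR.
Square: 15.5388/2 → 7, 2.7259/1 → 2; chars 72.
Subsquare: 1.5388/0.0833333 → 18 → s, 0.7259/0.0416667 → 17 → r; chars sr.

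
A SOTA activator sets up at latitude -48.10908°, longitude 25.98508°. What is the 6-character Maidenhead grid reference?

Add 180° to longitude and 90° to latitude: 205.9851, 41.8909.
Field: lon ⌊205.9851/20⌋ = 10 → K; lat ⌊41.8909/10⌋ = 4 → E.
Square: lon ⌊5.9851/2⌋ = 2; lat ⌊1.8909/1⌋ = 1.
Subsquare: lon ⌊1.9851/0.0833333⌋ = 23 → x; lat ⌊0.8909/0.0416667⌋ = 21 → v.

KE21xv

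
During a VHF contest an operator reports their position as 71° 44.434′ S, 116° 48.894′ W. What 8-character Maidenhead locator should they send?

Add 180° to longitude and 90° to latitude: 63.18510, 18.25943.
Field (20°×10°, letters A–R): lon ⌊63.18510/20⌋ = 3 → D; lat ⌊18.25943/10⌋ = 1 → B.
Square (2°×1°, digits 0–9): lon ⌊3.18510/2⌋ = 1; lat ⌊8.25943/1⌋ = 8.
Subsquare (5′×2.5′, letters a–x): lon ⌊1.18510/0.0833333⌋ = 14 → o; lat ⌊0.25943/0.0416667⌋ = 6 → g.
Extended square (30″×15″, digits 0–9): lon ⌊0.01843/0.00833333⌋ = 2; lat ⌊0.00943/0.00416667⌋ = 2.

DB18og22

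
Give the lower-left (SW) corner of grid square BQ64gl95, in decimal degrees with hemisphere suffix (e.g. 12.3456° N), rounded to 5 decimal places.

74.47917° N, 147.42500° W

Field B=1, Q=16: +1·20° lon, +16·10° lat → SW at lon -160°, lat 70°.
Square 6, 4: +6·2° lon, +4·1° lat → SW at lon -148°, lat 74°.
Subsquare g=6, l=11: +6·0.0833333° lon, +11·0.0416667° lat → SW at lon -147.5°, lat 74.4583°.
Extended square 9, 5: +9·0.00833333° lon, +5·0.00416667° lat → SW at lon -147.425°, lat 74.4792°.
latitude 74.47917° N, longitude 147.42500° W.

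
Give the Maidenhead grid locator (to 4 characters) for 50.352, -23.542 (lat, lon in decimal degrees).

HO80

Shift to the Maidenhead origin (180°W, 90°S): lon 156.46, lat 140.35.
Field: lon ⌊156.46/20⌋ = 7 → H; lat ⌊140.35/10⌋ = 14 → O.
Square: lon ⌊16.46/2⌋ = 8; lat ⌊0.35/1⌋ = 0.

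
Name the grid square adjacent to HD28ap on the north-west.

HD18xq

Longitude subsquare a = 0; −1 → -1, wraps to 23 = x, carry into square.
Longitude square 2; −1 → 1.
Latitude subsquare p = 15; +1 → 16 = q.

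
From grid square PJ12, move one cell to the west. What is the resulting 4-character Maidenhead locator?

PJ02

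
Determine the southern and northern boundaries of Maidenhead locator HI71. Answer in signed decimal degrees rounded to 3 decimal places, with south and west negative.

-9.000, -8.000

Field H=7, I=8: +7·20° lon, +8·10° lat → SW at lon -40°, lat -10°.
Square 7, 1: +7·2° lon, +1·1° lat → SW at lon -26°, lat -9°.
Cell spans 2° lon × 1° lat.
south -9.000, north -8.000.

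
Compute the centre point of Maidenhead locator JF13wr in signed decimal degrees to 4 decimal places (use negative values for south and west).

Field J=9, F=5: +9·20° lon, +5·10° lat → SW at lon 0°, lat -40°.
Square 1, 3: +1·2° lon, +3·1° lat → SW at lon 2°, lat -37°.
Subsquare w=22, r=17: +22·0.0833333° lon, +17·0.0416667° lat → SW at lon 3.83333°, lat -36.2917°.
Cell spans 0.0833333° lon × 0.0416667° lat. Centre is SW corner plus half of each.
latitude -36.2708, longitude 3.8750.

-36.2708, 3.8750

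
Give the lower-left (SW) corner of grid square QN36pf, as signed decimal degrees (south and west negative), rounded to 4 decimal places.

46.2083, 147.2500

Field Q=16, N=13: +16·20° lon, +13·10° lat → SW at lon 140°, lat 40°.
Square 3, 6: +3·2° lon, +6·1° lat → SW at lon 146°, lat 46°.
Subsquare p=15, f=5: +15·0.0833333° lon, +5·0.0416667° lat → SW at lon 147.25°, lat 46.2083°.
latitude 46.2083, longitude 147.2500.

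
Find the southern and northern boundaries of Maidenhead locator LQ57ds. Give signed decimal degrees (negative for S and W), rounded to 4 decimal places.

77.7500, 77.7917

Field L=11, Q=16: +11·20° lon, +16·10° lat → SW at lon 40°, lat 70°.
Square 5, 7: +5·2° lon, +7·1° lat → SW at lon 50°, lat 77°.
Subsquare d=3, s=18: +3·0.0833333° lon, +18·0.0416667° lat → SW at lon 50.25°, lat 77.75°.
Cell spans 0.0833333° lon × 0.0416667° lat.
south 77.7500, north 77.7917.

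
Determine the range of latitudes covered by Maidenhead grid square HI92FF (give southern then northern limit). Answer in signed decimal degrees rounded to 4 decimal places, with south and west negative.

-7.7917, -7.7500

Field H=7, I=8: +7·20° lon, +8·10° lat → SW at lon -40°, lat -10°.
Square 9, 2: +9·2° lon, +2·1° lat → SW at lon -22°, lat -8°.
Subsquare f=5, f=5: +5·0.0833333° lon, +5·0.0416667° lat → SW at lon -21.5833°, lat -7.79167°.
Cell spans 0.0833333° lon × 0.0416667° lat.
south -7.7917, north -7.7500.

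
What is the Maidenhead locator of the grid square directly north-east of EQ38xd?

EQ48ae

Longitude subsquare x = 23; +1 → 24, wraps to 0 = a, carry into square.
Longitude square 3; +1 → 4.
Latitude subsquare d = 3; +1 → 4 = e.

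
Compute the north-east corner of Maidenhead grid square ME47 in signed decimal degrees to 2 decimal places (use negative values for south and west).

-42.00, 70.00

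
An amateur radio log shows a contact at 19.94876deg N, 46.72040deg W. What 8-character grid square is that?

GK69pw37

Offset from 180°W / 90°S: lon 133.27960°, lat 109.94876°.
Field (20°×10°, letters A–R): 133.27960/20 → 6 → G, 109.94876/10 → 10 → K; chars GK.
Square (2°×1°, digits 0–9): 13.27960/2 → 6, 9.94876/1 → 9; chars 69.
Subsquare (5′×2.5′, letters a–x): 1.27960/0.0833333 → 15 → p, 0.94876/0.0416667 → 22 → w; chars pw.
Extended square (30″×15″, digits 0–9): 0.02960/0.00833333 → 3, 0.03209/0.00416667 → 7; chars 37.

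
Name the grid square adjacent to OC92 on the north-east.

Longitude square 9; +1 → 10, wraps to 0, carry into field.
Longitude field O = 14; +1 → 15 = P.
Latitude square 2; +1 → 3.

PC03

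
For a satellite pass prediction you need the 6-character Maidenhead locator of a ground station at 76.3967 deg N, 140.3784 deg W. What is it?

BQ96tj

Offset from 180°W / 90°S: lon 39.6216°, lat 166.3967°.
Field: 39.6216/20 → 1 → B, 166.3967/10 → 16 → Q; chars BQ.
Square: 19.6216/2 → 9, 6.3967/1 → 6; chars 96.
Subsquare: 1.6216/0.0833333 → 19 → t, 0.3967/0.0416667 → 9 → j; chars tj.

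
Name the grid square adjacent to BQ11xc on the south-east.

BQ21ab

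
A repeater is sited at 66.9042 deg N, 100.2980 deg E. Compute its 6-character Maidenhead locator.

Add 180° to longitude and 90° to latitude: 280.2980, 156.9042.
Field: lon ⌊280.2980/20⌋ = 14 → O; lat ⌊156.9042/10⌋ = 15 → P.
Square: lon ⌊0.2980/2⌋ = 0; lat ⌊6.9042/1⌋ = 6.
Subsquare: lon ⌊0.2980/0.0833333⌋ = 3 → d; lat ⌊0.9042/0.0416667⌋ = 21 → v.

OP06dv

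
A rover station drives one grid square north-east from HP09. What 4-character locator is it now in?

HQ10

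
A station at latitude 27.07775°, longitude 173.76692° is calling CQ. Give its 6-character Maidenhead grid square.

Offset from 180°W / 90°S: lon 353.7669°, lat 117.0778°.
Field: 353.7669/20 → 17 → R, 117.0778/10 → 11 → L; chars RL.
Square: 13.7669/2 → 6, 7.0778/1 → 7; chars 67.
Subsquare: 1.7669/0.0833333 → 21 → v, 0.0778/0.0416667 → 1 → b; chars vb.

RL67vb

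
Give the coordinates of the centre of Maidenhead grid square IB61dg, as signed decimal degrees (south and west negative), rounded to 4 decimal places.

-78.7292, -7.7083

Field I=8, B=1: +8·20° lon, +1·10° lat → SW at lon -20°, lat -80°.
Square 6, 1: +6·2° lon, +1·1° lat → SW at lon -8°, lat -79°.
Subsquare d=3, g=6: +3·0.0833333° lon, +6·0.0416667° lat → SW at lon -7.75°, lat -78.75°.
Cell spans 0.0833333° lon × 0.0416667° lat. Centre is SW corner plus half of each.
latitude -78.7292, longitude -7.7083.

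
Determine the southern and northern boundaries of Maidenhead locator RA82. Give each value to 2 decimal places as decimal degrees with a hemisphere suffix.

88.00° S, 87.00° S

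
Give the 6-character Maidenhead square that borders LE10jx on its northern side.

LE11ja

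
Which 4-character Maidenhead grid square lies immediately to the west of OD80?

OD70

Longitude square 8; −1 → 7.
The latitude characters are unchanged.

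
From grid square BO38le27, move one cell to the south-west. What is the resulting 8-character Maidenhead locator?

Longitude extended square 2; −1 → 1.
Latitude extended square 7; −1 → 6.

BO38le16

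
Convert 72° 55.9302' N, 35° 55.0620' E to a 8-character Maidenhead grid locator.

KQ72xw03

Offset from 180°W / 90°S: lon 215.91770°, lat 162.93217°.
Field: 215.91770/20 → 10 → K, 162.93217/10 → 16 → Q; chars KQ.
Square: 15.91770/2 → 7, 2.93217/1 → 2; chars 72.
Subsquare: 1.91770/0.0833333 → 23 → x, 0.93217/0.0416667 → 22 → w; chars xw.
Extended square: 0.00103/0.00833333 → 0, 0.01550/0.00416667 → 3; chars 03.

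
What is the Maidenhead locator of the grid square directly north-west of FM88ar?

FM78xs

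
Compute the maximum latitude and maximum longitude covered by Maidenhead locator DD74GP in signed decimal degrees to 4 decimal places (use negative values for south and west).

-55.3333, -105.4167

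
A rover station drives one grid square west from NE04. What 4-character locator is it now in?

ME94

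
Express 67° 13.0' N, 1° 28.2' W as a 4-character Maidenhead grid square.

Offset from 180°W / 90°S: lon 178.53°, lat 157.22°.
Field: 178.53/20 → 8 → I, 157.22/10 → 15 → P; chars IP.
Square: 18.53/2 → 9, 7.22/1 → 7; chars 97.

IP97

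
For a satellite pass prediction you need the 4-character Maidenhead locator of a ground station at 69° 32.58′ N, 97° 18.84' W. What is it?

Offset from 180°W / 90°S: lon 82.69°, lat 159.54°.
Field (20°×10°, letters A–R): lon ⌊82.69/20⌋ = 4 → E; lat ⌊159.54/10⌋ = 15 → P.
Square (2°×1°, digits 0–9): lon ⌊2.69/2⌋ = 1; lat ⌊9.54/1⌋ = 9.

EP19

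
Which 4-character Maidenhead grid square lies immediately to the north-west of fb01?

Longitude square 0; −1 → -1, wraps to 9, carry into field.
Longitude field F = 5; −1 → 4 = E.
Latitude square 1; +1 → 2.

EB92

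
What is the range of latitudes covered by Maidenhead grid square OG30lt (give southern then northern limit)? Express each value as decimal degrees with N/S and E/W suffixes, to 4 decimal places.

Field O=14, G=6: +14·20° lon, +6·10° lat → SW at lon 100°, lat -30°.
Square 3, 0: +3·2° lon, +0·1° lat → SW at lon 106°, lat -30°.
Subsquare l=11, t=19: +11·0.0833333° lon, +19·0.0416667° lat → SW at lon 106.917°, lat -29.2083°.
Cell spans 0.0833333° lon × 0.0416667° lat.
south 29.2083° S, north 29.1667° S.

29.2083° S, 29.1667° S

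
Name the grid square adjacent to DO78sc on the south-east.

DO78tb

Longitude subsquare s = 18; +1 → 19 = t.
Latitude subsquare c = 2; −1 → 1 = b.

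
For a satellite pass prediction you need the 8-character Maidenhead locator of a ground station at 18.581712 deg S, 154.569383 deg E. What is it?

QH71gk80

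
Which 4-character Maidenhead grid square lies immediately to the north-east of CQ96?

Longitude square 9; +1 → 10, wraps to 0, carry into field.
Longitude field C = 2; +1 → 3 = D.
Latitude square 6; +1 → 7.

DQ07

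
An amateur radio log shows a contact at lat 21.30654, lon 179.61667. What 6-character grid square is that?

Shift to the Maidenhead origin (180°W, 90°S): lon 359.6167, lat 111.3065.
Field: 359.6167/20 → 17 → R, 111.3065/10 → 11 → L; chars RL.
Square: 19.6167/2 → 9, 1.3065/1 → 1; chars 91.
Subsquare: 1.6167/0.0833333 → 19 → t, 0.3065/0.0416667 → 7 → h; chars th.

RL91th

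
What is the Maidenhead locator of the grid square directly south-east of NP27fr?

NP27gq

Longitude subsquare f = 5; +1 → 6 = g.
Latitude subsquare r = 17; −1 → 16 = q.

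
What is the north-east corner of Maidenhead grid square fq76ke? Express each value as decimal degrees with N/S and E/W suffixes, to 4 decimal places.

Field F=5, Q=16: +5·20° lon, +16·10° lat → SW at lon -80°, lat 70°.
Square 7, 6: +7·2° lon, +6·1° lat → SW at lon -66°, lat 76°.
Subsquare k=10, e=4: +10·0.0833333° lon, +4·0.0416667° lat → SW at lon -65.1667°, lat 76.1667°.
Cell spans 0.0833333° lon × 0.0416667° lat. NE corner is SW corner plus one full cell.
latitude 76.2083° N, longitude 65.0833° W.

76.2083° N, 65.0833° W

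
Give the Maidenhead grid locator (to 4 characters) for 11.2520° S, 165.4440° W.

Shift to the Maidenhead origin (180°W, 90°S): lon 14.56, lat 78.75.
Field (20°×10°, letters A–R): lon ⌊14.56/20⌋ = 0 → A; lat ⌊78.75/10⌋ = 7 → H.
Square (2°×1°, digits 0–9): lon ⌊14.56/2⌋ = 7; lat ⌊8.75/1⌋ = 8.

AH78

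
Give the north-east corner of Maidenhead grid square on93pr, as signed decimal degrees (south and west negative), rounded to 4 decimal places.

Field O=14, N=13: +14·20° lon, +13·10° lat → SW at lon 100°, lat 40°.
Square 9, 3: +9·2° lon, +3·1° lat → SW at lon 118°, lat 43°.
Subsquare p=15, r=17: +15·0.0833333° lon, +17·0.0416667° lat → SW at lon 119.25°, lat 43.7083°.
Cell spans 0.0833333° lon × 0.0416667° lat. NE corner is SW corner plus one full cell.
latitude 43.7500, longitude 119.3333.

43.7500, 119.3333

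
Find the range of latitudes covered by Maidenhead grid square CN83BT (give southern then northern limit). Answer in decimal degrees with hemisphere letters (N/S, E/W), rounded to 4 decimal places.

Field C=2, N=13: +2·20° lon, +13·10° lat → SW at lon -140°, lat 40°.
Square 8, 3: +8·2° lon, +3·1° lat → SW at lon -124°, lat 43°.
Subsquare b=1, t=19: +1·0.0833333° lon, +19·0.0416667° lat → SW at lon -123.917°, lat 43.7917°.
Cell spans 0.0833333° lon × 0.0416667° lat.
south 43.7917° N, north 43.8333° N.

43.7917° N, 43.8333° N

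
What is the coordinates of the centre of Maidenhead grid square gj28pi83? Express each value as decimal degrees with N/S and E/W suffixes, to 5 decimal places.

Field G=6, J=9: +6·20° lon, +9·10° lat → SW at lon -60°, lat 0°.
Square 2, 8: +2·2° lon, +8·1° lat → SW at lon -56°, lat 8°.
Subsquare p=15, i=8: +15·0.0833333° lon, +8·0.0416667° lat → SW at lon -54.75°, lat 8.33333°.
Extended square 8, 3: +8·0.00833333° lon, +3·0.00416667° lat → SW at lon -54.6833°, lat 8.34583°.
Cell spans 0.00833333° lon × 0.00416667° lat. Centre is SW corner plus half of each.
latitude 8.34792° N, longitude 54.67917° W.

8.34792° N, 54.67917° W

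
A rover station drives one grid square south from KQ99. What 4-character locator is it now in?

KQ98

Latitude square 9; −1 → 8.
The longitude characters are unchanged.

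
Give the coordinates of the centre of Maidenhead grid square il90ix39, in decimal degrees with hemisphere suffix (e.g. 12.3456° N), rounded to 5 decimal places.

20.99792° N, 1.30417° W

Field I=8, L=11: +8·20° lon, +11·10° lat → SW at lon -20°, lat 20°.
Square 9, 0: +9·2° lon, +0·1° lat → SW at lon -2°, lat 20°.
Subsquare i=8, x=23: +8·0.0833333° lon, +23·0.0416667° lat → SW at lon -1.33333°, lat 20.9583°.
Extended square 3, 9: +3·0.00833333° lon, +9·0.00416667° lat → SW at lon -1.30833°, lat 20.9958°.
Cell spans 0.00833333° lon × 0.00416667° lat. Centre is SW corner plus half of each.
latitude 20.99792° N, longitude 1.30417° W.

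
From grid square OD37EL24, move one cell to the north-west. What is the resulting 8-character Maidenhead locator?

OD37el15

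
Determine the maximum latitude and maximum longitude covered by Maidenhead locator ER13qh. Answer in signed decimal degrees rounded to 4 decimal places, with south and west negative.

83.3333, -96.5833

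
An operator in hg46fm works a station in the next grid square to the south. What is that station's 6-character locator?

Latitude subsquare m = 12; −1 → 11 = l.
The longitude characters are unchanged.

HG46fl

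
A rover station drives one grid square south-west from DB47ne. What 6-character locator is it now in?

DB47md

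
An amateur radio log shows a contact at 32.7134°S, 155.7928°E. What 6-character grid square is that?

QF77vg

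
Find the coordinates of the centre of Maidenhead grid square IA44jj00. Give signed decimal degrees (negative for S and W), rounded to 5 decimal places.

-85.62292, -11.24583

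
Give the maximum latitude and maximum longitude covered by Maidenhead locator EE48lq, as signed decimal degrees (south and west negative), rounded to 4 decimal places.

Field E=4, E=4: +4·20° lon, +4·10° lat → SW at lon -100°, lat -50°.
Square 4, 8: +4·2° lon, +8·1° lat → SW at lon -92°, lat -42°.
Subsquare l=11, q=16: +11·0.0833333° lon, +16·0.0416667° lat → SW at lon -91.0833°, lat -41.3333°.
Cell spans 0.0833333° lon × 0.0416667° lat. NE corner is SW corner plus one full cell.
latitude -41.2917, longitude -91.0000.

-41.2917, -91.0000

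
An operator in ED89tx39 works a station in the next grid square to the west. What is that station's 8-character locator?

Longitude extended square 3; −1 → 2.
The latitude characters are unchanged.

ED89tx29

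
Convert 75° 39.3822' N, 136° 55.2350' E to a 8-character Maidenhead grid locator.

PQ85lp07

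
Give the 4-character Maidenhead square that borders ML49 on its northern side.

Latitude square 9; +1 → 10, wraps to 0, carry into field.
Latitude field L = 11; +1 → 12 = M.
The longitude characters are unchanged.

MM40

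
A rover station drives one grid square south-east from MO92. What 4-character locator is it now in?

NO01

Longitude square 9; +1 → 10, wraps to 0, carry into field.
Longitude field M = 12; +1 → 13 = N.
Latitude square 2; −1 → 1.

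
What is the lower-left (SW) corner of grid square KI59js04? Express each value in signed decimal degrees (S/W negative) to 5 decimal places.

-0.23333, 30.75000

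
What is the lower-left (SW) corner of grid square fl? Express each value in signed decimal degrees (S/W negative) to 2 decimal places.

20.00, -80.00

Field F=5, L=11: +5·20° lon, +11·10° lat → SW at lon -80°, lat 20°.
latitude 20.00, longitude -80.00.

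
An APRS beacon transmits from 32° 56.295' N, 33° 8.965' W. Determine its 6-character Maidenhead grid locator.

HM32kw

Add 180° to longitude and 90° to latitude: 146.8506, 122.9382.
Field: 146.8506/20 → 7 → H, 122.9382/10 → 12 → M; chars HM.
Square: 6.8506/2 → 3, 2.9382/1 → 2; chars 32.
Subsquare: 0.8506/0.0833333 → 10 → k, 0.9382/0.0416667 → 22 → w; chars kw.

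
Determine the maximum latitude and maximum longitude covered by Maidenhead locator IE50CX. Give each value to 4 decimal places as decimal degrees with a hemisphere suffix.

Field I=8, E=4: +8·20° lon, +4·10° lat → SW at lon -20°, lat -50°.
Square 5, 0: +5·2° lon, +0·1° lat → SW at lon -10°, lat -50°.
Subsquare c=2, x=23: +2·0.0833333° lon, +23·0.0416667° lat → SW at lon -9.83333°, lat -49.0417°.
Cell spans 0.0833333° lon × 0.0416667° lat. NE corner is SW corner plus one full cell.
latitude 49.0000° S, longitude 9.7500° W.

49.0000° S, 9.7500° W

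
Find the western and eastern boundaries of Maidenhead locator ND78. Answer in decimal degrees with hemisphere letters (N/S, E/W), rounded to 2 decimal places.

Field N=13, D=3: +13·20° lon, +3·10° lat → SW at lon 80°, lat -60°.
Square 7, 8: +7·2° lon, +8·1° lat → SW at lon 94°, lat -52°.
Cell spans 2° lon × 1° lat.
west 94.00° E, east 96.00° E.

94.00° E, 96.00° E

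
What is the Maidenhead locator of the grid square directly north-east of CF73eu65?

Longitude extended square 6; +1 → 7.
Latitude extended square 5; +1 → 6.

CF73eu76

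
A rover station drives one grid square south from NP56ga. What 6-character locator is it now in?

NP55gx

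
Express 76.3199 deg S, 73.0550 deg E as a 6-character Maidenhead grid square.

Offset from 180°W / 90°S: lon 253.0550°, lat 13.6801°.
Field: 253.0550/20 → 12 → M, 13.6801/10 → 1 → B; chars MB.
Square: 13.0550/2 → 6, 3.6801/1 → 3; chars 63.
Subsquare: 1.0550/0.0833333 → 12 → m, 0.6801/0.0416667 → 16 → q; chars mq.

MB63mq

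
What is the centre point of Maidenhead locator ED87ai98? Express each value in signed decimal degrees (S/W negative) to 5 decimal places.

Field E=4, D=3: +4·20° lon, +3·10° lat → SW at lon -100°, lat -60°.
Square 8, 7: +8·2° lon, +7·1° lat → SW at lon -84°, lat -53°.
Subsquare a=0, i=8: +0·0.0833333° lon, +8·0.0416667° lat → SW at lon -84°, lat -52.6667°.
Extended square 9, 8: +9·0.00833333° lon, +8·0.00416667° lat → SW at lon -83.925°, lat -52.6333°.
Cell spans 0.00833333° lon × 0.00416667° lat. Centre is SW corner plus half of each.
latitude -52.63125, longitude -83.92083.

-52.63125, -83.92083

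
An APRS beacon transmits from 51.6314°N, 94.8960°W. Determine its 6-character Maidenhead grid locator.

Add 180° to longitude and 90° to latitude: 85.1040, 141.6314.
Field: 85.1040/20 → 4 → E, 141.6314/10 → 14 → O; chars EO.
Square: 5.1040/2 → 2, 1.6314/1 → 1; chars 21.
Subsquare: 1.1040/0.0833333 → 13 → n, 0.6314/0.0416667 → 15 → p; chars np.

EO21np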